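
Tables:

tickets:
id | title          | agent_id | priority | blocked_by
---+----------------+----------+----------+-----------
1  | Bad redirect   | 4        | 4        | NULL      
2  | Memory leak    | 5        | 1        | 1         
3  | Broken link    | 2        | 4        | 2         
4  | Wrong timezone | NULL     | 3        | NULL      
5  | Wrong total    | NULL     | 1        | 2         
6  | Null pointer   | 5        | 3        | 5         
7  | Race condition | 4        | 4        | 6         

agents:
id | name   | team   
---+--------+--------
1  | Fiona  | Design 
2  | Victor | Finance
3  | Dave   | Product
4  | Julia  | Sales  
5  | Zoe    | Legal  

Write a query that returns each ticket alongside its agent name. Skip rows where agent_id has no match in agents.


INNER JOIN keeps only tickets rows whose agent_id matches an id in agents. Walk through each ticket:
  - ticket 1 (Bad redirect): agent_id=4 -> matches Julia
  - ticket 2 (Memory leak): agent_id=5 -> matches Zoe
  - ticket 3 (Broken link): agent_id=2 -> matches Victor
  - ticket 4 (Wrong timezone): agent_id=NULL, no match -> dropped
  - ticket 5 (Wrong total): agent_id=NULL, no match -> dropped
  - ticket 6 (Null pointer): agent_id=5 -> matches Zoe
  - ticket 7 (Race condition): agent_id=4 -> matches Julia
So 2 of 7 rows are dropped.

SQL:
SELECT a.title, b.name AS agent
FROM tickets a
INNER JOIN agents b ON a.agent_id = b.id

Result:
title          | agent 
---------------+-------
Bad redirect   | Julia 
Memory leak    | Zoe   
Broken link    | Victor
Null pointer   | Zoe   
Race condition | Julia 


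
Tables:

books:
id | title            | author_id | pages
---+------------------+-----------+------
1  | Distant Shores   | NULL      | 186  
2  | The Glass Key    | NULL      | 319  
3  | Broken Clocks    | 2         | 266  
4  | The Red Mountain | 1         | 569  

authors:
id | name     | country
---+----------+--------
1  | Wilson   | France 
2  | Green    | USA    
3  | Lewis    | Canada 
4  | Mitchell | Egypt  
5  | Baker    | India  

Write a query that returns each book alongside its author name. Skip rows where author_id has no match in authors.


INNER JOIN keeps only books rows whose author_id matches an id in authors. Walk through each book:
  - book 1 (Distant Shores): author_id=NULL, no match -> dropped
  - book 2 (The Glass Key): author_id=NULL, no match -> dropped
  - book 3 (Broken Clocks): author_id=2 -> matches Green
  - book 4 (The Red Mountain): author_id=1 -> matches Wilson
So 2 of 4 rows are dropped.

SQL:
SELECT a.title, b.name AS author
FROM books a
INNER JOIN authors b ON a.author_id = b.id

Result:
title            | author
-----------------+-------
Broken Clocks    | Green 
The Red Mountain | Wilson


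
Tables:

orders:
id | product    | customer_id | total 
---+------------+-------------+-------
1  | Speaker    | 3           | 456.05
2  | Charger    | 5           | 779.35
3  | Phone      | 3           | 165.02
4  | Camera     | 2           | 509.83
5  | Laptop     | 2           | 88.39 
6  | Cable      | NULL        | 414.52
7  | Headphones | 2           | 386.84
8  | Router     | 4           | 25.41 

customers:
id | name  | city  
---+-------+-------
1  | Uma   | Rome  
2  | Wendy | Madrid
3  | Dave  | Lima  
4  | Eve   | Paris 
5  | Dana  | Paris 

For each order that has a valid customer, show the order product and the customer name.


INNER JOIN keeps only orders rows whose customer_id matches an id in customers. Walk through each order:
  - order 1 (Speaker): customer_id=3 -> matches Dave
  - order 2 (Charger): customer_id=5 -> matches Dana
  - order 3 (Phone): customer_id=3 -> matches Dave
  - order 4 (Camera): customer_id=2 -> matches Wendy
  - order 5 (Laptop): customer_id=2 -> matches Wendy
  - order 6 (Cable): customer_id=NULL, no match -> dropped
  - order 7 (Headphones): customer_id=2 -> matches Wendy
  - order 8 (Router): customer_id=4 -> matches Eve
So 1 of 8 rows is dropped.

SQL:
SELECT a.product, b.name AS customer
FROM orders a
INNER JOIN customers b ON a.customer_id = b.id

Result:
product    | customer
-----------+---------
Speaker    | Dave    
Charger    | Dana    
Phone      | Dave    
Camera     | Wendy   
Laptop     | Wendy   
Headphones | Wendy   
Router     | Eve     


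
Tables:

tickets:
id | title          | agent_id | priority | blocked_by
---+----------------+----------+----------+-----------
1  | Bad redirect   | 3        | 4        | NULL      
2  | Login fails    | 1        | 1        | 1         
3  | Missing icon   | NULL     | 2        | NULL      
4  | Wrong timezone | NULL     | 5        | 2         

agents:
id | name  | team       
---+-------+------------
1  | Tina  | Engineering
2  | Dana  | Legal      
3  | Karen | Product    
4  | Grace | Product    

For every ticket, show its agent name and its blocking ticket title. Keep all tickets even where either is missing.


Two LEFT JOINs from the same base table tickets: one to agents via agent_id, one to tickets itself via blocked_by. Both are LEFT so every ticket is preserved.
Match against agents:
  - ticket 1 (Bad redirect): agent_id=3 -> matches Karen
  - ticket 2 (Login fails): agent_id=1 -> matches Tina
  - ticket 3 (Missing icon): agent_id=NULL, no match -> kept with NULL
  - ticket 4 (Wrong timezone): agent_id=NULL, no match -> kept with NULL
Match against tickets (self):
  - ticket 1 (Bad redirect): blocked_by=NULL -> NULL
  - ticket 2 (Login fails): blocked_by=1 -> Bad redirect
  - ticket 3 (Missing icon): blocked_by=NULL -> NULL
  - ticket 4 (Wrong timezone): blocked_by=2 -> Login fails

SQL:
SELECT a.title, b.name AS agent, c.title AS blocked_by
FROM tickets a
LEFT JOIN agents b ON a.agent_id = b.id
LEFT JOIN tickets c ON a.blocked_by = c.id

Result:
title          | agent | blocked_by  
---------------+-------+-------------
Bad redirect   | Karen | NULL        
Login fails    | Tina  | Bad redirect
Missing icon   | NULL  | NULL        
Wrong timezone | NULL  | Login fails 


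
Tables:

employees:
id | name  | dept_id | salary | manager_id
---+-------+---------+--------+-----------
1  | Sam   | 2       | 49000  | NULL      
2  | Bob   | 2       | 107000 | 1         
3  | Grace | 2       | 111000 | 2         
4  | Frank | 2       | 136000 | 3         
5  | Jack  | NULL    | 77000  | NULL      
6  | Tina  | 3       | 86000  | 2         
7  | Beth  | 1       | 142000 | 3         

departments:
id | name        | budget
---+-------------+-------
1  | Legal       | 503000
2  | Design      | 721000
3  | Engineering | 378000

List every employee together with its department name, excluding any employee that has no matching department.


INNER JOIN keeps only employees rows whose dept_id matches an id in departments. Walk through each employee:
  - employee 1 (Sam): dept_id=2 -> matches Design
  - employee 2 (Bob): dept_id=2 -> matches Design
  - employee 3 (Grace): dept_id=2 -> matches Design
  - employee 4 (Frank): dept_id=2 -> matches Design
  - employee 5 (Jack): dept_id=NULL, no match -> dropped
  - employee 6 (Tina): dept_id=3 -> matches Engineering
  - employee 7 (Beth): dept_id=1 -> matches Legal
So 1 of 7 rows is dropped.

SQL:
SELECT a.name, b.name AS department
FROM employees a
INNER JOIN departments b ON a.dept_id = b.id

Result:
name  | department 
------+------------
Sam   | Design     
Bob   | Design     
Grace | Design     
Frank | Design     
Tina  | Engineering
Beth  | Legal      


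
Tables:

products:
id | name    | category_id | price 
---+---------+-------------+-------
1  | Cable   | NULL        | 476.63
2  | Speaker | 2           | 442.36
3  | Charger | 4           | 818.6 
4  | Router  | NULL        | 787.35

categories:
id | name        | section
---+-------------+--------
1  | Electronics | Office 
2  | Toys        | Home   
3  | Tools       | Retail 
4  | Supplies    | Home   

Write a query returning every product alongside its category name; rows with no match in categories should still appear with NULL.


LEFT JOIN keeps every row from products (the left table); where category_id has no match in categories, the category columns become NULL. Walk through each product:
  - product 1 (Cable): category_id=NULL, no match -> kept with NULL
  - product 2 (Speaker): category_id=2 -> matches Toys
  - product 3 (Charger): category_id=4 -> matches Supplies
  - product 4 (Router): category_id=NULL, no match -> kept with NULL
All 4 rows appear; 2 have NULL category.

SQL:
SELECT a.name, b.name AS category
FROM products a
LEFT JOIN categories b ON a.category_id = b.id

Result:
name    | category
--------+---------
Cable   | NULL    
Speaker | Toys    
Charger | Supplies
Router  | NULL    


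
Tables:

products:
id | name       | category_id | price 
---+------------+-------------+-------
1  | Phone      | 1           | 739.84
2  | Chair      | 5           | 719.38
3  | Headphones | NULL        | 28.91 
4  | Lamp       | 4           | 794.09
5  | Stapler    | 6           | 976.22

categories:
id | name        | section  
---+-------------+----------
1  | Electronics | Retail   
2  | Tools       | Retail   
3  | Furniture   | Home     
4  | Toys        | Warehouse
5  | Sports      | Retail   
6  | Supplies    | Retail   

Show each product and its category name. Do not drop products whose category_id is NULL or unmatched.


LEFT JOIN keeps every row from products (the left table); where category_id has no match in categories, the category columns become NULL. Walk through each product:
  - product 1 (Phone): category_id=1 -> matches Electronics
  - product 2 (Chair): category_id=5 -> matches Sports
  - product 3 (Headphones): category_id=NULL, no match -> kept with NULL
  - product 4 (Lamp): category_id=4 -> matches Toys
  - product 5 (Stapler): category_id=6 -> matches Supplies
All 5 rows appear; 1 has NULL category.

SQL:
SELECT a.name, b.name AS category
FROM products a
LEFT JOIN categories b ON a.category_id = b.id

Result:
name       | category   
-----------+------------
Phone      | Electronics
Chair      | Sports     
Headphones | NULL       
Lamp       | Toys       
Stapler    | Supplies   


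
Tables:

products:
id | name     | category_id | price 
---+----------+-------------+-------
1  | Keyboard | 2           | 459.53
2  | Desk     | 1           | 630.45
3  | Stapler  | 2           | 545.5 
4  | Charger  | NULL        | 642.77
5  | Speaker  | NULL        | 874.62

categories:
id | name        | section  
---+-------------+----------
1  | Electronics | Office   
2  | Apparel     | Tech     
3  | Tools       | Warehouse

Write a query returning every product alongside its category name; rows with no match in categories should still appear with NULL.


LEFT JOIN keeps every row from products (the left table); where category_id has no match in categories, the category columns become NULL. Walk through each product:
  - product 1 (Keyboard): category_id=2 -> matches Apparel
  - product 2 (Desk): category_id=1 -> matches Electronics
  - product 3 (Stapler): category_id=2 -> matches Apparel
  - product 4 (Charger): category_id=NULL, no match -> kept with NULL
  - product 5 (Speaker): category_id=NULL, no match -> kept with NULL
All 5 rows appear; 2 have NULL category.

SQL:
SELECT a.name, b.name AS category
FROM products a
LEFT JOIN categories b ON a.category_id = b.id

Result:
name     | category   
---------+------------
Keyboard | Apparel    
Desk     | Electronics
Stapler  | Apparel    
Charger  | NULL       
Speaker  | NULL       


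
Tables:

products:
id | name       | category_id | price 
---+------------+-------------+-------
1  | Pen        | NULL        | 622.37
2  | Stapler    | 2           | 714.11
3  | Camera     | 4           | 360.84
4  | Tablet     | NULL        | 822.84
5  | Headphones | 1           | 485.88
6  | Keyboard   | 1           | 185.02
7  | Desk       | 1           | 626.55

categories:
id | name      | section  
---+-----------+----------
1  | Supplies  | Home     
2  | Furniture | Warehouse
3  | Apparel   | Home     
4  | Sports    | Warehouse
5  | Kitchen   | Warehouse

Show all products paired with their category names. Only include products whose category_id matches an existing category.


INNER JOIN keeps only products rows whose category_id matches an id in categories. Walk through each product:
  - product 1 (Pen): category_id=NULL, no match -> dropped
  - product 2 (Stapler): category_id=2 -> matches Furniture
  - product 3 (Camera): category_id=4 -> matches Sports
  - product 4 (Tablet): category_id=NULL, no match -> dropped
  - product 5 (Headphones): category_id=1 -> matches Supplies
  - product 6 (Keyboard): category_id=1 -> matches Supplies
  - product 7 (Desk): category_id=1 -> matches Supplies
So 2 of 7 rows are dropped.

SQL:
SELECT a.name, b.name AS category
FROM products a
INNER JOIN categories b ON a.category_id = b.id

Result:
name       | category 
-----------+----------
Stapler    | Furniture
Camera     | Sports   
Headphones | Supplies 
Keyboard   | Supplies 
Desk       | Supplies 


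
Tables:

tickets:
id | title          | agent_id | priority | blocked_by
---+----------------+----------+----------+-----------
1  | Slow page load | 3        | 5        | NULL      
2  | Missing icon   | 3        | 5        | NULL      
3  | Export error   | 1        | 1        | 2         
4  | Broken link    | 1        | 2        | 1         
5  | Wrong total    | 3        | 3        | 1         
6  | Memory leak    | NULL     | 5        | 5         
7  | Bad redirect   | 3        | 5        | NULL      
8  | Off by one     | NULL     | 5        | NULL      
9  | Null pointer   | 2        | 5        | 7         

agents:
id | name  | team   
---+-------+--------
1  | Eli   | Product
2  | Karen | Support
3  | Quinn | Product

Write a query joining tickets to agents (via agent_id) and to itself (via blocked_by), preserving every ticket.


Two LEFT JOINs from the same base table tickets: one to agents via agent_id, one to tickets itself via blocked_by. Both are LEFT so every ticket is preserved.
Match against agents:
  - ticket 1 (Slow page load): agent_id=3 -> matches Quinn
  - ticket 2 (Missing icon): agent_id=3 -> matches Quinn
  - ticket 3 (Export error): agent_id=1 -> matches Eli
  - ticket 4 (Broken link): agent_id=1 -> matches Eli
  - ticket 5 (Wrong total): agent_id=3 -> matches Quinn
  - ticket 6 (Memory leak): agent_id=NULL, no match -> kept with NULL
  - ticket 7 (Bad redirect): agent_id=3 -> matches Quinn
  - ticket 8 (Off by one): agent_id=NULL, no match -> kept with NULL
  - ticket 9 (Null pointer): agent_id=2 -> matches Karen
Match against tickets (self):
  - ticket 1 (Slow page load): blocked_by=NULL -> NULL
  - ticket 2 (Missing icon): blocked_by=NULL -> NULL
  - ticket 3 (Export error): blocked_by=2 -> Missing icon
  - ticket 4 (Broken link): blocked_by=1 -> Slow page load
  - ticket 5 (Wrong total): blocked_by=1 -> Slow page load
  - ticket 6 (Memory leak): blocked_by=5 -> Wrong total
  - ticket 7 (Bad redirect): blocked_by=NULL -> NULL
  - ticket 8 (Off by one): blocked_by=NULL -> NULL
  - ticket 9 (Null pointer): blocked_by=7 -> Bad redirect

SQL:
SELECT a.title, b.name AS agent, c.title AS blocked_by
FROM tickets a
LEFT JOIN agents b ON a.agent_id = b.id
LEFT JOIN tickets c ON a.blocked_by = c.id

Result:
title          | agent | blocked_by    
---------------+-------+---------------
Slow page load | Quinn | NULL          
Missing icon   | Quinn | NULL          
Export error   | Eli   | Missing icon  
Broken link    | Eli   | Slow page load
Wrong total    | Quinn | Slow page load
Memory leak    | NULL  | Wrong total   
Bad redirect   | Quinn | NULL          
Off by one     | NULL  | NULL          
Null pointer   | Karen | Bad redirect  


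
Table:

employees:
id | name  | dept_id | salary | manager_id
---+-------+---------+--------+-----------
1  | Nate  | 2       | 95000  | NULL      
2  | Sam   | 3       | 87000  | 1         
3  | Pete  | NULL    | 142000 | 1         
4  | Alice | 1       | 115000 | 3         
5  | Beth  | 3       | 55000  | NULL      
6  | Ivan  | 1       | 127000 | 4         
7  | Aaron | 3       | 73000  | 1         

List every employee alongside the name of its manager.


This is a self-join: employees is joined to a second copy of itself, matching each row's manager_id to another row's id. Use LEFT JOIN so rows with manager_id=NULL are kept.
  - employee 1 (Nate): manager_id=NULL -> NULL
  - employee 2 (Sam): manager_id=1 -> Nate
  - employee 3 (Pete): manager_id=1 -> Nate
  - employee 4 (Alice): manager_id=3 -> Pete
  - employee 5 (Beth): manager_id=NULL -> NULL
  - employee 6 (Ivan): manager_id=4 -> Alice
  - employee 7 (Aaron): manager_id=1 -> Nate

SQL:
SELECT a.name AS item, b.name AS manager
FROM employees a
LEFT JOIN employees b ON a.manager_id = b.id

Result:
item  | manager
------+--------
Nate  | NULL   
Sam   | Nate   
Pete  | Nate   
Alice | Pete   
Beth  | NULL   
Ivan  | Alice  
Aaron | Nate   


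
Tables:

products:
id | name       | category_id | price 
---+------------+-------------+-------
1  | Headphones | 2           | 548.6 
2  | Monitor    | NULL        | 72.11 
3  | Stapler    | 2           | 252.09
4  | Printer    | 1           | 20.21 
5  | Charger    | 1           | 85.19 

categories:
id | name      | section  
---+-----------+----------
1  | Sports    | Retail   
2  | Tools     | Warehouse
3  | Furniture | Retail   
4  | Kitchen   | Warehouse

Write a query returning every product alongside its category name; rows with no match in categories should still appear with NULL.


LEFT JOIN keeps every row from products (the left table); where category_id has no match in categories, the category columns become NULL. Walk through each product:
  - product 1 (Headphones): category_id=2 -> matches Tools
  - product 2 (Monitor): category_id=NULL, no match -> kept with NULL
  - product 3 (Stapler): category_id=2 -> matches Tools
  - product 4 (Printer): category_id=1 -> matches Sports
  - product 5 (Charger): category_id=1 -> matches Sports
All 5 rows appear; 1 has NULL category.

SQL:
SELECT a.name, b.name AS category
FROM products a
LEFT JOIN categories b ON a.category_id = b.id

Result:
name       | category
-----------+---------
Headphones | Tools   
Monitor    | NULL    
Stapler    | Tools   
Printer    | Sports  
Charger    | Sports  


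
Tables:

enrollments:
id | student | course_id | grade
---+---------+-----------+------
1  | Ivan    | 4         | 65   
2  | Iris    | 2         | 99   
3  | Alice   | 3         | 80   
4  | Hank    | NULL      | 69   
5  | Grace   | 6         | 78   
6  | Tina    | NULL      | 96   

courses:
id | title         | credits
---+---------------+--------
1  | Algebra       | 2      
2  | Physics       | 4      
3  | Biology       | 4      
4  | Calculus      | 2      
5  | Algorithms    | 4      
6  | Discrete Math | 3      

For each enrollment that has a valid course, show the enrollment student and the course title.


INNER JOIN keeps only enrollments rows whose course_id matches an id in courses. Walk through each enrollment:
  - enrollment 1 (Ivan): course_id=4 -> matches Calculus
  - enrollment 2 (Iris): course_id=2 -> matches Physics
  - enrollment 3 (Alice): course_id=3 -> matches Biology
  - enrollment 4 (Hank): course_id=NULL, no match -> dropped
  - enrollment 5 (Grace): course_id=6 -> matches Discrete Math
  - enrollment 6 (Tina): course_id=NULL, no match -> dropped
So 2 of 6 rows are dropped.

SQL:
SELECT a.student, b.title AS course
FROM enrollments a
INNER JOIN courses b ON a.course_id = b.id

Result:
student | course       
--------+--------------
Ivan    | Calculus     
Iris    | Physics      
Alice   | Biology      
Grace   | Discrete Math


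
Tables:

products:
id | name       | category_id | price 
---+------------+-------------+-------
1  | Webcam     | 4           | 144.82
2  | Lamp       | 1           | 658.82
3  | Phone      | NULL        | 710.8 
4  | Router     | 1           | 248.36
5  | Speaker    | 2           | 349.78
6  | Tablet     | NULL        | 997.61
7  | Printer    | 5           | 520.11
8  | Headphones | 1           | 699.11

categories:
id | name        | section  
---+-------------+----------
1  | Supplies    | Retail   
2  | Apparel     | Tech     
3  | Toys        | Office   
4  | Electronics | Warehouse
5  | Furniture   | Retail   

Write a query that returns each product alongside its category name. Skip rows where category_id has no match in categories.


INNER JOIN keeps only products rows whose category_id matches an id in categories. Walk through each product:
  - product 1 (Webcam): category_id=4 -> matches Electronics
  - product 2 (Lamp): category_id=1 -> matches Supplies
  - product 3 (Phone): category_id=NULL, no match -> dropped
  - product 4 (Router): category_id=1 -> matches Supplies
  - product 5 (Speaker): category_id=2 -> matches Apparel
  - product 6 (Tablet): category_id=NULL, no match -> dropped
  - product 7 (Printer): category_id=5 -> matches Furniture
  - product 8 (Headphones): category_id=1 -> matches Supplies
So 2 of 8 rows are dropped.

SQL:
SELECT a.name, b.name AS category
FROM products a
INNER JOIN categories b ON a.category_id = b.id

Result:
name       | category   
-----------+------------
Webcam     | Electronics
Lamp       | Supplies   
Router     | Supplies   
Speaker    | Apparel    
Printer    | Furniture  
Headphones | Supplies   


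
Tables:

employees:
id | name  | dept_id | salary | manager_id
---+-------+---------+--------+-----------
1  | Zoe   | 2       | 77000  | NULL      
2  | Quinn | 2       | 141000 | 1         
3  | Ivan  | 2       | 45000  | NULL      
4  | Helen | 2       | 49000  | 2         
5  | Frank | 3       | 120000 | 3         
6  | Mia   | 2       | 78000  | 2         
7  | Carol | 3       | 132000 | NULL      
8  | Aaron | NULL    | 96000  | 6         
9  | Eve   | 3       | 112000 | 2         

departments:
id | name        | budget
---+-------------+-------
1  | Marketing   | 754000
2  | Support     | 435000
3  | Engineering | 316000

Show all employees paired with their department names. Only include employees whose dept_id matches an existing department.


INNER JOIN keeps only employees rows whose dept_id matches an id in departments. Walk through each employee:
  - employee 1 (Zoe): dept_id=2 -> matches Support
  - employee 2 (Quinn): dept_id=2 -> matches Support
  - employee 3 (Ivan): dept_id=2 -> matches Support
  - employee 4 (Helen): dept_id=2 -> matches Support
  - employee 5 (Frank): dept_id=3 -> matches Engineering
  - employee 6 (Mia): dept_id=2 -> matches Support
  - employee 7 (Carol): dept_id=3 -> matches Engineering
  - employee 8 (Aaron): dept_id=NULL, no match -> dropped
  - employee 9 (Eve): dept_id=3 -> matches Engineering
So 1 of 9 rows is dropped.

SQL:
SELECT a.name, b.name AS department
FROM employees a
INNER JOIN departments b ON a.dept_id = b.id

Result:
name  | department 
------+------------
Zoe   | Support    
Quinn | Support    
Ivan  | Support    
Helen | Support    
Frank | Engineering
Mia   | Support    
Carol | Engineering
Eve   | Engineering


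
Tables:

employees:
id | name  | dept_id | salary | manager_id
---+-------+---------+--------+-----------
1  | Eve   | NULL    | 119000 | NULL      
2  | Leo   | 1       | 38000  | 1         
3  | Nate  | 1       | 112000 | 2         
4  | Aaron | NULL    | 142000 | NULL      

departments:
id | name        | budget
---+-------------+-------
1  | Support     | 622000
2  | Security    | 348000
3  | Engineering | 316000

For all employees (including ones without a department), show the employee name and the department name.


LEFT JOIN keeps every row from employees (the left table); where dept_id has no match in departments, the department columns become NULL. Walk through each employee:
  - employee 1 (Eve): dept_id=NULL, no match -> kept with NULL
  - employee 2 (Leo): dept_id=1 -> matches Support
  - employee 3 (Nate): dept_id=1 -> matches Support
  - employee 4 (Aaron): dept_id=NULL, no match -> kept with NULL
All 4 rows appear; 2 have NULL department.

SQL:
SELECT a.name, b.name AS department
FROM employees a
LEFT JOIN departments b ON a.dept_id = b.id

Result:
name  | department
------+-----------
Eve   | NULL      
Leo   | Support   
Nate  | Support   
Aaron | NULL      


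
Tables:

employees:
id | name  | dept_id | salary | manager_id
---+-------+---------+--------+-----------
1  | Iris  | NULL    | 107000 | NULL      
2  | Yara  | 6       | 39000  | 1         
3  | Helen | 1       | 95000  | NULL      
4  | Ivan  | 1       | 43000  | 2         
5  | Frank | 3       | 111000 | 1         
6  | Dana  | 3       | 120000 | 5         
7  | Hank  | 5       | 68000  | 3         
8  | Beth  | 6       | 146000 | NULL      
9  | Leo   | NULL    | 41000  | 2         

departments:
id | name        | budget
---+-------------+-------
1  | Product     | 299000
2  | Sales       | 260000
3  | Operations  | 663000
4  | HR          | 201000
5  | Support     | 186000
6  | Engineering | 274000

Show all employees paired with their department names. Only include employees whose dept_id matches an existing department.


INNER JOIN keeps only employees rows whose dept_id matches an id in departments. Walk through each employee:
  - employee 1 (Iris): dept_id=NULL, no match -> dropped
  - employee 2 (Yara): dept_id=6 -> matches Engineering
  - employee 3 (Helen): dept_id=1 -> matches Product
  - employee 4 (Ivan): dept_id=1 -> matches Product
  - employee 5 (Frank): dept_id=3 -> matches Operations
  - employee 6 (Dana): dept_id=3 -> matches Operations
  - employee 7 (Hank): dept_id=5 -> matches Support
  - employee 8 (Beth): dept_id=6 -> matches Engineering
  - employee 9 (Leo): dept_id=NULL, no match -> dropped
So 2 of 9 rows are dropped.

SQL:
SELECT a.name, b.name AS department
FROM employees a
INNER JOIN departments b ON a.dept_id = b.id

Result:
name  | department 
------+------------
Yara  | Engineering
Helen | Product    
Ivan  | Product    
Frank | Operations 
Dana  | Operations 
Hank  | Support    
Beth  | Engineering


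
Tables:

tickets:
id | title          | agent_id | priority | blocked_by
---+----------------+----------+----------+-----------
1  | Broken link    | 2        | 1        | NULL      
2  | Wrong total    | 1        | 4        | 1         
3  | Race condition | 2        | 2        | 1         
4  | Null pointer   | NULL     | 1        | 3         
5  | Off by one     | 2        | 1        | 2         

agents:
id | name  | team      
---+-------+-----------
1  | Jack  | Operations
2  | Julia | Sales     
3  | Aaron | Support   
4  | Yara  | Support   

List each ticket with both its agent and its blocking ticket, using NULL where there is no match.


Two LEFT JOINs from the same base table tickets: one to agents via agent_id, one to tickets itself via blocked_by. Both are LEFT so every ticket is preserved.
Match against agents:
  - ticket 1 (Broken link): agent_id=2 -> matches Julia
  - ticket 2 (Wrong total): agent_id=1 -> matches Jack
  - ticket 3 (Race condition): agent_id=2 -> matches Julia
  - ticket 4 (Null pointer): agent_id=NULL, no match -> kept with NULL
  - ticket 5 (Off by one): agent_id=2 -> matches Julia
Match against tickets (self):
  - ticket 1 (Broken link): blocked_by=NULL -> NULL
  - ticket 2 (Wrong total): blocked_by=1 -> Broken link
  - ticket 3 (Race condition): blocked_by=1 -> Broken link
  - ticket 4 (Null pointer): blocked_by=3 -> Race condition
  - ticket 5 (Off by one): blocked_by=2 -> Wrong total

SQL:
SELECT a.title, b.name AS agent, c.title AS blocked_by
FROM tickets a
LEFT JOIN agents b ON a.agent_id = b.id
LEFT JOIN tickets c ON a.blocked_by = c.id

Result:
title          | agent | blocked_by    
---------------+-------+---------------
Broken link    | Julia | NULL          
Wrong total    | Jack  | Broken link   
Race condition | Julia | Broken link   
Null pointer   | NULL  | Race condition
Off by one     | Julia | Wrong total   


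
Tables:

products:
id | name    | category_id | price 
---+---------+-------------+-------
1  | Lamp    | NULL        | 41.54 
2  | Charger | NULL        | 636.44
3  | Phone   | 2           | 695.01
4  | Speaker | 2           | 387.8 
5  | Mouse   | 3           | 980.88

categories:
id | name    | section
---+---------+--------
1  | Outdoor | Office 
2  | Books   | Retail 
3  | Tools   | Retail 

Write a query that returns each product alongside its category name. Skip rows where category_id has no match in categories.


INNER JOIN keeps only products rows whose category_id matches an id in categories. Walk through each product:
  - product 1 (Lamp): category_id=NULL, no match -> dropped
  - product 2 (Charger): category_id=NULL, no match -> dropped
  - product 3 (Phone): category_id=2 -> matches Books
  - product 4 (Speaker): category_id=2 -> matches Books
  - product 5 (Mouse): category_id=3 -> matches Tools
So 2 of 5 rows are dropped.

SQL:
SELECT a.name, b.name AS category
FROM products a
INNER JOIN categories b ON a.category_id = b.id

Result:
name    | category
--------+---------
Phone   | Books   
Speaker | Books   
Mouse   | Tools   


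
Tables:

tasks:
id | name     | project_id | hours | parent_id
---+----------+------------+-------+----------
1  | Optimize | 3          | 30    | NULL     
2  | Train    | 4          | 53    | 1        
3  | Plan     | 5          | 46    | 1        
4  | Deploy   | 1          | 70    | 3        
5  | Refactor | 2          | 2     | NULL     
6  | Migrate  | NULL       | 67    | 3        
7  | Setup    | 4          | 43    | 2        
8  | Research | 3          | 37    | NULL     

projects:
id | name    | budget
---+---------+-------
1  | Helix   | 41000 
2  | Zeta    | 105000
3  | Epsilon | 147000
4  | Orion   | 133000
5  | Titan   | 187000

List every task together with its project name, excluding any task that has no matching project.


INNER JOIN keeps only tasks rows whose project_id matches an id in projects. Walk through each task:
  - task 1 (Optimize): project_id=3 -> matches Epsilon
  - task 2 (Train): project_id=4 -> matches Orion
  - task 3 (Plan): project_id=5 -> matches Titan
  - task 4 (Deploy): project_id=1 -> matches Helix
  - task 5 (Refactor): project_id=2 -> matches Zeta
  - task 6 (Migrate): project_id=NULL, no match -> dropped
  - task 7 (Setup): project_id=4 -> matches Orion
  - task 8 (Research): project_id=3 -> matches Epsilon
So 1 of 8 rows is dropped.

SQL:
SELECT a.name, b.name AS project
FROM tasks a
INNER JOIN projects b ON a.project_id = b.id

Result:
name     | project
---------+--------
Optimize | Epsilon
Train    | Orion  
Plan     | Titan  
Deploy   | Helix  
Refactor | Zeta   
Setup    | Orion  
Research | Epsilon


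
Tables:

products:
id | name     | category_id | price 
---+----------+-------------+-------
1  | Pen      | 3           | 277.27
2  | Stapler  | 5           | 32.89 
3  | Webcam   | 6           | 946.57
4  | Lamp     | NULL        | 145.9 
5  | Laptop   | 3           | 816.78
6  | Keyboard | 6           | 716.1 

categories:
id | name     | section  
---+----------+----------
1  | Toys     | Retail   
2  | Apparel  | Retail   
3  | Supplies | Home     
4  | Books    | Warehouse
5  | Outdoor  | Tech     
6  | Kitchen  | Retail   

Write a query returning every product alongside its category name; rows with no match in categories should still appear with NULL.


LEFT JOIN keeps every row from products (the left table); where category_id has no match in categories, the category columns become NULL. Walk through each product:
  - product 1 (Pen): category_id=3 -> matches Supplies
  - product 2 (Stapler): category_id=5 -> matches Outdoor
  - product 3 (Webcam): category_id=6 -> matches Kitchen
  - product 4 (Lamp): category_id=NULL, no match -> kept with NULL
  - product 5 (Laptop): category_id=3 -> matches Supplies
  - product 6 (Keyboard): category_id=6 -> matches Kitchen
All 6 rows appear; 1 has NULL category.

SQL:
SELECT a.name, b.name AS category
FROM products a
LEFT JOIN categories b ON a.category_id = b.id

Result:
name     | category
---------+---------
Pen      | Supplies
Stapler  | Outdoor 
Webcam   | Kitchen 
Lamp     | NULL    
Laptop   | Supplies
Keyboard | Kitchen 


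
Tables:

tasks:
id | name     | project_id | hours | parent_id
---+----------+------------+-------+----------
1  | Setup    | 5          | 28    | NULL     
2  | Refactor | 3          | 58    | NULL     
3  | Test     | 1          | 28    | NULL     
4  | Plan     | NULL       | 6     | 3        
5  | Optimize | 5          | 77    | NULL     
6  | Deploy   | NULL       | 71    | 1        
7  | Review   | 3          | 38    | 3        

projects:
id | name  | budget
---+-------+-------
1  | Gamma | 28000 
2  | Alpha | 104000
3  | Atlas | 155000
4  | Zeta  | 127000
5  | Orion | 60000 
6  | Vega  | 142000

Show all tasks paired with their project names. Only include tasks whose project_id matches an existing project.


INNER JOIN keeps only tasks rows whose project_id matches an id in projects. Walk through each task:
  - task 1 (Setup): project_id=5 -> matches Orion
  - task 2 (Refactor): project_id=3 -> matches Atlas
  - task 3 (Test): project_id=1 -> matches Gamma
  - task 4 (Plan): project_id=NULL, no match -> dropped
  - task 5 (Optimize): project_id=5 -> matches Orion
  - task 6 (Deploy): project_id=NULL, no match -> dropped
  - task 7 (Review): project_id=3 -> matches Atlas
So 2 of 7 rows are dropped.

SQL:
SELECT a.name, b.name AS project
FROM tasks a
INNER JOIN projects b ON a.project_id = b.id

Result:
name     | project
---------+--------
Setup    | Orion  
Refactor | Atlas  
Test     | Gamma  
Optimize | Orion  
Review   | Atlas  


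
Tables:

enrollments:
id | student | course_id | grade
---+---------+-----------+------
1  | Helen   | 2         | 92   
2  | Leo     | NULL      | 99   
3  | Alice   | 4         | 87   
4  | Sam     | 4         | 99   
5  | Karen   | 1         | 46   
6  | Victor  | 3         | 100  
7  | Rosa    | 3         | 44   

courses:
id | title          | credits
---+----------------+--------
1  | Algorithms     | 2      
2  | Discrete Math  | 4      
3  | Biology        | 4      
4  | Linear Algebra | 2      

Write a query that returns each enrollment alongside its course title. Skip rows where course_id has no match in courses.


INNER JOIN keeps only enrollments rows whose course_id matches an id in courses. Walk through each enrollment:
  - enrollment 1 (Helen): course_id=2 -> matches Discrete Math
  - enrollment 2 (Leo): course_id=NULL, no match -> dropped
  - enrollment 3 (Alice): course_id=4 -> matches Linear Algebra
  - enrollment 4 (Sam): course_id=4 -> matches Linear Algebra
  - enrollment 5 (Karen): course_id=1 -> matches Algorithms
  - enrollment 6 (Victor): course_id=3 -> matches Biology
  - enrollment 7 (Rosa): course_id=3 -> matches Biology
So 1 of 7 rows is dropped.

SQL:
SELECT a.student, b.title AS course
FROM enrollments a
INNER JOIN courses b ON a.course_id = b.id

Result:
student | course        
--------+---------------
Helen   | Discrete Math 
Alice   | Linear Algebra
Sam     | Linear Algebra
Karen   | Algorithms    
Victor  | Biology       
Rosa    | Biology       


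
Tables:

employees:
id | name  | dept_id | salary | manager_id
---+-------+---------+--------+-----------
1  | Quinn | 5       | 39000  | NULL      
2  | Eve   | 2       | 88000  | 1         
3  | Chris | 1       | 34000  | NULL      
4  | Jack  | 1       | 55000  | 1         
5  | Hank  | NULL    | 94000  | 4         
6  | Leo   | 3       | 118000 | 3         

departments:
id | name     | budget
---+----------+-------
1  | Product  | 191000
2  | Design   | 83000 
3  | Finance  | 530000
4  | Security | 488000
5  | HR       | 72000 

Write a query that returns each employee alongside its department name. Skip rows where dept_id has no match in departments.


INNER JOIN keeps only employees rows whose dept_id matches an id in departments. Walk through each employee:
  - employee 1 (Quinn): dept_id=5 -> matches HR
  - employee 2 (Eve): dept_id=2 -> matches Design
  - employee 3 (Chris): dept_id=1 -> matches Product
  - employee 4 (Jack): dept_id=1 -> matches Product
  - employee 5 (Hank): dept_id=NULL, no match -> dropped
  - employee 6 (Leo): dept_id=3 -> matches Finance
So 1 of 6 rows is dropped.

SQL:
SELECT a.name, b.name AS department
FROM employees a
INNER JOIN departments b ON a.dept_id = b.id

Result:
name  | department
------+-----------
Quinn | HR        
Eve   | Design    
Chris | Product   
Jack  | Product   
Leo   | Finance   


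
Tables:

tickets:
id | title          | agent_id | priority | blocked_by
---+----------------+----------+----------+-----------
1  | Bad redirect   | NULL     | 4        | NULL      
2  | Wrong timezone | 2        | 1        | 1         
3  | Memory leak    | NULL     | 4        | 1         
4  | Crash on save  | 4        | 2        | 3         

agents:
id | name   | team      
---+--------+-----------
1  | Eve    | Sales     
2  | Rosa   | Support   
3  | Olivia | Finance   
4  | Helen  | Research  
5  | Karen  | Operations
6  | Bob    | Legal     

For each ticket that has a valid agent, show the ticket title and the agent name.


INNER JOIN keeps only tickets rows whose agent_id matches an id in agents. Walk through each ticket:
  - ticket 1 (Bad redirect): agent_id=NULL, no match -> dropped
  - ticket 2 (Wrong timezone): agent_id=2 -> matches Rosa
  - ticket 3 (Memory leak): agent_id=NULL, no match -> dropped
  - ticket 4 (Crash on save): agent_id=4 -> matches Helen
So 2 of 4 rows are dropped.

SQL:
SELECT a.title, b.name AS agent
FROM tickets a
INNER JOIN agents b ON a.agent_id = b.id

Result:
title          | agent
---------------+------
Wrong timezone | Rosa 
Crash on save  | Helen


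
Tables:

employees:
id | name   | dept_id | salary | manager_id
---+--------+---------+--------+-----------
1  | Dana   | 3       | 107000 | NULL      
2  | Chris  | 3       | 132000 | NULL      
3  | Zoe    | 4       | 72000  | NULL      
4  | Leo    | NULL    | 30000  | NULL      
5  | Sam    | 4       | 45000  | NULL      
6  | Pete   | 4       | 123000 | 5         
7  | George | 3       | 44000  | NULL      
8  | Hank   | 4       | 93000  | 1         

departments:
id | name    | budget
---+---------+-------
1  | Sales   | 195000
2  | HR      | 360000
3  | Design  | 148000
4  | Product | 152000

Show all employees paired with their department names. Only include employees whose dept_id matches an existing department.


INNER JOIN keeps only employees rows whose dept_id matches an id in departments. Walk through each employee:
  - employee 1 (Dana): dept_id=3 -> matches Design
  - employee 2 (Chris): dept_id=3 -> matches Design
  - employee 3 (Zoe): dept_id=4 -> matches Product
  - employee 4 (Leo): dept_id=NULL, no match -> dropped
  - employee 5 (Sam): dept_id=4 -> matches Product
  - employee 6 (Pete): dept_id=4 -> matches Product
  - employee 7 (George): dept_id=3 -> matches Design
  - employee 8 (Hank): dept_id=4 -> matches Product
So 1 of 8 rows is dropped.

SQL:
SELECT a.name, b.name AS department
FROM employees a
INNER JOIN departments b ON a.dept_id = b.id

Result:
name   | department
-------+-----------
Dana   | Design    
Chris  | Design    
Zoe    | Product   
Sam    | Product   
Pete   | Product   
George | Design    
Hank   | Product   


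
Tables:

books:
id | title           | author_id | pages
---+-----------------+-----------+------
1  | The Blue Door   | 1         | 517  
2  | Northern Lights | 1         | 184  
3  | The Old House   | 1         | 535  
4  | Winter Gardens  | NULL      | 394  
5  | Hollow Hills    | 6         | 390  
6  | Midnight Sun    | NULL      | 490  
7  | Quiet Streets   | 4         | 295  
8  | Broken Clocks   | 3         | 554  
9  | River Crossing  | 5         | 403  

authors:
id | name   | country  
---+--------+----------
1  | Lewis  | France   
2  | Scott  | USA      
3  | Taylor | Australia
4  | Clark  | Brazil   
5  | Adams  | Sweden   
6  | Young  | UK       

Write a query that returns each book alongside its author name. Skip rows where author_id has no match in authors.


INNER JOIN keeps only books rows whose author_id matches an id in authors. Walk through each book:
  - book 1 (The Blue Door): author_id=1 -> matches Lewis
  - book 2 (Northern Lights): author_id=1 -> matches Lewis
  - book 3 (The Old House): author_id=1 -> matches Lewis
  - book 4 (Winter Gardens): author_id=NULL, no match -> dropped
  - book 5 (Hollow Hills): author_id=6 -> matches Young
  - book 6 (Midnight Sun): author_id=NULL, no match -> dropped
  - book 7 (Quiet Streets): author_id=4 -> matches Clark
  - book 8 (Broken Clocks): author_id=3 -> matches Taylor
  - book 9 (River Crossing): author_id=5 -> matches Adams
So 2 of 9 rows are dropped.

SQL:
SELECT a.title, b.name AS author
FROM books a
INNER JOIN authors b ON a.author_id = b.id

Result:
title           | author
----------------+-------
The Blue Door   | Lewis 
Northern Lights | Lewis 
The Old House   | Lewis 
Hollow Hills    | Young 
Quiet Streets   | Clark 
Broken Clocks   | Taylor
River Crossing  | Adams 
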